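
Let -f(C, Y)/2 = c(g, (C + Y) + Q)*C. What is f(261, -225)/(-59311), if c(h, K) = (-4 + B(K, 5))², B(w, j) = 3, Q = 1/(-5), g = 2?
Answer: 522/59311 ≈ 0.0088011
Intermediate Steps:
Q = -⅕ (Q = 1*(-⅕) = -⅕ ≈ -0.20000)
c(h, K) = 1 (c(h, K) = (-4 + 3)² = (-1)² = 1)
f(C, Y) = -2*C
f(261, -225)/(-59311) = -2*261/(-59311) = -522*(-1/59311) = 522/59311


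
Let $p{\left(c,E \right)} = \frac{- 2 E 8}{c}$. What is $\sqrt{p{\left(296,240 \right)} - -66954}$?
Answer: $\frac{9 \sqrt{1131386}}{37} \approx 258.73$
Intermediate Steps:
$p{\left(c,E \right)} = - \frac{16 E}{c}$ ($p{\left(c,E \right)} = \frac{\left(-16\right) E}{c} = - \frac{16 E}{c}$)
$\sqrt{p{\left(296,240 \right)} - -66954} = \sqrt{\left(-16\right) 240 \cdot \frac{1}{296} - -66954} = \sqrt{\left(-16\right) 240 \cdot \frac{1}{296} + 66954} = \sqrt{- \frac{480}{37} + 66954} = \sqrt{\frac{2476818}{37}} = \frac{9 \sqrt{1131386}}{37}$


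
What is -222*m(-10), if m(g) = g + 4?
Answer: 1332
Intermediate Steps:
m(g) = 4 + g
-222*m(-10) = -222*(4 - 10) = -222*(-6) = 1332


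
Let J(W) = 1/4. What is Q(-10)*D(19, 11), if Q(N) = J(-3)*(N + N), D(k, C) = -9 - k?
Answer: 140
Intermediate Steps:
J(W) = ¼
Q(N) = N/2 (Q(N) = (N + N)/4 = (2*N)/4 = N/2)
Q(-10)*D(19, 11) = ((½)*(-10))*(-9 - 1*19) = -5*(-9 - 19) = -5*(-28) = 140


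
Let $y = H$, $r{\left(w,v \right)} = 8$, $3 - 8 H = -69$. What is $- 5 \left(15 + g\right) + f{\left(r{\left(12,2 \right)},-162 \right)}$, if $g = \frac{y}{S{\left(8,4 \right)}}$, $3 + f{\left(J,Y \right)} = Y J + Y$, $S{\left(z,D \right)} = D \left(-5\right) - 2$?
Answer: $- \frac{33747}{22} \approx -1534.0$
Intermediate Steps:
$H = 9$ ($H = \frac{3}{8} - - \frac{69}{8} = \frac{3}{8} + \frac{69}{8} = 9$)
$S{\left(z,D \right)} = -2 - 5 D$ ($S{\left(z,D \right)} = - 5 D - 2 = -2 - 5 D$)
$y = 9$
$f{\left(J,Y \right)} = -3 + Y + J Y$ ($f{\left(J,Y \right)} = -3 + \left(Y J + Y\right) = -3 + \left(J Y + Y\right) = -3 + \left(Y + J Y\right) = -3 + Y + J Y$)
$g = - \frac{9}{22}$ ($g = \frac{9}{-2 - 20} = \frac{9}{-22} = 9 \left(- \frac{1}{22}\right) = - \frac{9}{22} \approx -0.40909$)
$- 5 \left(15 + g\right) + f{\left(r{\left(12,2 \right)},-162 \right)} = - 5 \left(15 - \frac{9}{22}\right) - 1461 = \left(-5\right) \frac{321}{22} - 1461 = - \frac{1605}{22} - 1461 = - \frac{33747}{22}$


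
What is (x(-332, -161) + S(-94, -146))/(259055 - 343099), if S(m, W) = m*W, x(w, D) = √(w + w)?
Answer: -3431/21011 - I*√166/42022 ≈ -0.1633 - 0.0003066*I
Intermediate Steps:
x(w, D) = √2*√w (x(w, D) = √(2*w) = √2*√w)
S(m, W) = W*m
(x(-332, -161) + S(-94, -146))/(259055 - 343099) = (√2*√(-332) - 146*(-94))/(259055 - 343099) = (√2*(2*I*√83) + 13724)/(-84044) = (2*I*√166 + 13724)*(-1/84044) = (13724 + 2*I*√166)*(-1/84044) = -3431/21011 - I*√166/42022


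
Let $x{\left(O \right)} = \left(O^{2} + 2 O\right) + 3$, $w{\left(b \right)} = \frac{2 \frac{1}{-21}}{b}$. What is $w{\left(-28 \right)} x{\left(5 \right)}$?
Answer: $\frac{19}{147} \approx 0.12925$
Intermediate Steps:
$w{\left(b \right)} = - \frac{2}{21 b}$ ($w{\left(b \right)} = \frac{2 \left(- \frac{1}{21}\right)}{b} = - \frac{2}{21 b}$)
$x{\left(O \right)} = 3 + O^{2} + 2 O$
$w{\left(-28 \right)} x{\left(5 \right)} = - \frac{2}{21 \left(-28\right)} \left(3 + 5^{2} + 2 \cdot 5\right) = \left(- \frac{2}{21}\right) \left(- \frac{1}{28}\right) \left(3 + 25 + 10\right) = \frac{1}{294} \cdot 38 = \frac{19}{147}$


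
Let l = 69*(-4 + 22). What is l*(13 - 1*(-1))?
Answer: 17388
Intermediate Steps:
l = 1242 (l = 69*18 = 1242)
l*(13 - 1*(-1)) = 1242*(13 - 1*(-1)) = 1242*(13 + 1) = 1242*14 = 17388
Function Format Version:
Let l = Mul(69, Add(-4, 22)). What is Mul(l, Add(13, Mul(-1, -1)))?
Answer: 17388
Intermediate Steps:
l = 1242 (l = Mul(69, 18) = 1242)
Mul(l, Add(13, Mul(-1, -1))) = Mul(1242, Add(13, Mul(-1, -1))) = Mul(1242, Add(13, 1)) = Mul(1242, 14) = 17388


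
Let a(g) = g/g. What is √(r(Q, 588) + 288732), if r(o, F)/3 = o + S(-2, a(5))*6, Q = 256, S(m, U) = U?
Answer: √289518 ≈ 538.07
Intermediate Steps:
a(g) = 1
r(o, F) = 18 + 3*o (r(o, F) = 3*(o + 1*6) = 3*(o + 6) = 3*(6 + o) = 18 + 3*o)
√(r(Q, 588) + 288732) = √((18 + 3*256) + 288732) = √((18 + 768) + 288732) = √(786 + 288732) = √289518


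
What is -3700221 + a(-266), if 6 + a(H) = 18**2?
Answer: -3699903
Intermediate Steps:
a(H) = 318 (a(H) = -6 + 18**2 = -6 + 324 = 318)
-3700221 + a(-266) = -3700221 + 318 = -3699903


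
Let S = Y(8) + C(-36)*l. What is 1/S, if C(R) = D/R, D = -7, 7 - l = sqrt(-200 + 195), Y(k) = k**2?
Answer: 4706/307603 + 14*I*sqrt(5)/307603 ≈ 0.015299 + 0.00010177*I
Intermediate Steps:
l = 7 - I*sqrt(5) (l = 7 - sqrt(-200 + 195) = 7 - sqrt(-5) = 7 - I*sqrt(5) ≈ 7.0 - 2.2361*I)
C(R) = -7/R
S = 2353/36 - 7*I*sqrt(5)/36 (S = 8**2 + (-7/(-36))*(7 - I*sqrt(5)) = 64 + (-7*(-1/36))*(7 - I*sqrt(5)) = 64 + 7*(7 - I*sqrt(5))/36 = 64 + (49/36 - 7*I*sqrt(5)/36) = 2353/36 - 7*I*sqrt(5)/36 ≈ 65.361 - 0.43479*I)
1/S = 1/(2353/36 - 7*I*sqrt(5)/36)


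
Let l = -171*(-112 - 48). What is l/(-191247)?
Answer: -9120/63749 ≈ -0.14306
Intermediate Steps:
l = 27360 (l = -171*(-160) = 27360)
l/(-191247) = 27360/(-191247) = 27360*(-1/191247) = -9120/63749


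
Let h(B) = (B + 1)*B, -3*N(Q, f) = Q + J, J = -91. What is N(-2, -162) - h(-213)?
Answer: -45125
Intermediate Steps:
N(Q, f) = 91/3 - Q/3 (N(Q, f) = -(Q - 91)/3 = -(-91 + Q)/3 = 91/3 - Q/3)
h(B) = B*(1 + B) (h(B) = (1 + B)*B = B*(1 + B))
N(-2, -162) - h(-213) = (91/3 - ⅓*(-2)) - (-213)*(1 - 213) = (91/3 + ⅔) - (-213)*(-212) = 31 - 1*45156 = 31 - 45156 = -45125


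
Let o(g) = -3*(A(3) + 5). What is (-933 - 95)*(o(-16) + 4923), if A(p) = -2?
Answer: -5051592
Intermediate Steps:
o(g) = -9 (o(g) = -3*(-2 + 5) = -3*3 = -9)
(-933 - 95)*(o(-16) + 4923) = (-933 - 95)*(-9 + 4923) = -1028*4914 = -5051592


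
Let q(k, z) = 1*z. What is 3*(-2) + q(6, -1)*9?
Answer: -15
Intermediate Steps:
q(k, z) = z
3*(-2) + q(6, -1)*9 = 3*(-2) - 1*9 = -6 - 9 = -15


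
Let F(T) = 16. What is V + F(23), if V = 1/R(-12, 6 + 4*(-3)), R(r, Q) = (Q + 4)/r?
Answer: 22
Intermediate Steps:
R(r, Q) = (4 + Q)/r
V = 6 (V = 1/((4 + (6 + 4*(-3)))/(-12)) = 1/(-(4 + (6 - 12))/12) = 1/(-(4 - 6)/12) = 1/(-1/12*(-2)) = 1/(⅙) = 6)
V + F(23) = 6 + 16 = 22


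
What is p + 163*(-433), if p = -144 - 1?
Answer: -70724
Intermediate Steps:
p = -145
p + 163*(-433) = -145 + 163*(-433) = -145 - 70579 = -70724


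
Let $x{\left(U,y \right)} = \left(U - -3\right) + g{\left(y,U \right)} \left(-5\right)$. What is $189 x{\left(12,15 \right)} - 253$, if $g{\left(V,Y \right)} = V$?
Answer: $-11593$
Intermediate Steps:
$x{\left(U,y \right)} = 3 + U - 5 y$ ($x{\left(U,y \right)} = \left(U - -3\right) + y \left(-5\right) = \left(U + 3\right) - 5 y = \left(3 + U\right) - 5 y = 3 + U - 5 y$)
$189 x{\left(12,15 \right)} - 253 = 189 \left(3 + 12 - 75\right) - 253 = 189 \left(-60\right) - 253 = -11340 - 253 = -11593$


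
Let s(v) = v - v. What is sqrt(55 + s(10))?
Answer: sqrt(55) ≈ 7.4162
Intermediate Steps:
s(v) = 0
sqrt(55 + s(10)) = sqrt(55 + 0) = sqrt(55)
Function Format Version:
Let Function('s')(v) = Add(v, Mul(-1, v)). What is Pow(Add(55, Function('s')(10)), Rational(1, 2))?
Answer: Pow(55, Rational(1, 2)) ≈ 7.4162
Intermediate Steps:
Function('s')(v) = 0
Pow(Add(55, Function('s')(10)), Rational(1, 2)) = Pow(Add(55, 0), Rational(1, 2)) = Pow(55, Rational(1, 2))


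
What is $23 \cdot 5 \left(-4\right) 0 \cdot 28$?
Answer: $0$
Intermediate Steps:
$23 \cdot 5 \left(-4\right) 0 \cdot 28 = 23 \left(\left(-20\right) 0\right) 28 = 23 \cdot 0 \cdot 28 = 0 \cdot 28 = 0$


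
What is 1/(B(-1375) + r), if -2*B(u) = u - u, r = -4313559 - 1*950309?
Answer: -1/5263868 ≈ -1.8997e-7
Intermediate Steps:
r = -5263868 (r = -4313559 - 950309 = -5263868)
B(u) = 0 (B(u) = -(u - u)/2 = -1/2*0 = 0)
1/(B(-1375) + r) = 1/(0 - 5263868) = 1/(-5263868) = -1/5263868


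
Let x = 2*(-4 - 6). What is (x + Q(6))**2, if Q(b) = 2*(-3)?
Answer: 676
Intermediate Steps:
Q(b) = -6
x = -20 (x = 2*(-10) = -20)
(x + Q(6))**2 = (-20 - 6)**2 = (-26)**2 = 676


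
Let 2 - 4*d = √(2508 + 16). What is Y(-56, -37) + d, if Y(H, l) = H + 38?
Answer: -35/2 - √631/2 ≈ -30.060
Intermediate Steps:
d = ½ - √631/2 (d = ½ - √(2508 + 16)/4 = ½ - √631/2 ≈ -12.060)
Y(H, l) = 38 + H
Y(-56, -37) + d = (38 - 56) + (½ - √631/2) = -18 + (½ - √631/2) = -35/2 - √631/2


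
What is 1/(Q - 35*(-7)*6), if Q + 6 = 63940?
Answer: 1/65404 ≈ 1.5290e-5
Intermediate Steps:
Q = 63934 (Q = -6 + 63940 = 63934)
1/(Q - 35*(-7)*6) = 1/(63934 - 35*(-7)*6) = 1/(63934 + 245*6) = 1/(63934 + 1470) = 1/65404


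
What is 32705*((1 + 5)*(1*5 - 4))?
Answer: 196230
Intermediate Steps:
32705*((1 + 5)*(1*5 - 4)) = 32705*(6*(5 - 4)) = 32705*(6*1) = 32705*6 = 196230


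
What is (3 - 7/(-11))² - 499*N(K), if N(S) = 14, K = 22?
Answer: -843706/121 ≈ -6972.8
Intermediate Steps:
(3 - 7/(-11))² - 499*N(K) = (3 - 7/(-11))² - 499*14 = (3 - 7*(-1)/11)² - 6986 = (3 - 1*(-7/11))² - 6986 = (3 + 7/11)² - 6986 = (40/11)² - 6986 = 1600/121 - 6986 = -843706/121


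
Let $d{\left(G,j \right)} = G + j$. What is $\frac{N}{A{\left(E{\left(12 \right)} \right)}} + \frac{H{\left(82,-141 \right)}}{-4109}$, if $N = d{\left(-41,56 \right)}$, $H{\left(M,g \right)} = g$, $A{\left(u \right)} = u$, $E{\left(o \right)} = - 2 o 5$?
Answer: $- \frac{2981}{32872} \approx -0.090685$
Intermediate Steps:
$E{\left(o \right)} = - 10 o$
$N = 15$ ($N = -41 + 56 = 15$)
$\frac{N}{A{\left(E{\left(12 \right)} \right)}} + \frac{H{\left(82,-141 \right)}}{-4109} = \frac{15}{\left(-10\right) 12} - \frac{141}{-4109} = \frac{15}{-120} - - \frac{141}{4109} = 15 \left(- \frac{1}{120}\right) + \frac{141}{4109} = - \frac{1}{8} + \frac{141}{4109} = - \frac{2981}{32872}$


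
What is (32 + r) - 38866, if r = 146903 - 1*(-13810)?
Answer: 121879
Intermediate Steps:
r = 160713 (r = 146903 + 13810 = 160713)
(32 + r) - 38866 = (32 + 160713) - 38866 = 160745 - 38866 = 121879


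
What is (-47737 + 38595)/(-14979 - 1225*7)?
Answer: 4571/11777 ≈ 0.38813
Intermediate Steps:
(-47737 + 38595)/(-14979 - 1225*7) = -9142/(-14979 - 8575) = -9142/(-23554) = -9142*(-1/23554) = 4571/11777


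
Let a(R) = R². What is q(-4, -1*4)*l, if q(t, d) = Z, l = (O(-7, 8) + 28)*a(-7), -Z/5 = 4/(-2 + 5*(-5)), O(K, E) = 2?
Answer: 9800/9 ≈ 1088.9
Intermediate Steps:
Z = 20/27 (Z = -5*4/(-2 + 5*(-5)) = -5*4/(-2 - 25) = -5*4/(-27) = -(-5)*4/27 = -5*(-4/27) = 20/27 ≈ 0.74074)
l = 1470 (l = (2 + 28)*(-7)² = 30*49 = 1470)
q(t, d) = 20/27
q(-4, -1*4)*l = (20/27)*1470 = 9800/9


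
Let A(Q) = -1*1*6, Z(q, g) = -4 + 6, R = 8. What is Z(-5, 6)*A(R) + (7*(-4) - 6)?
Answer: -46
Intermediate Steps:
Z(q, g) = 2
A(Q) = -6 (A(Q) = -1*6 = -6)
Z(-5, 6)*A(R) + (7*(-4) - 6) = 2*(-6) + (7*(-4) - 6) = -12 + (-28 - 6) = -12 - 34 = -46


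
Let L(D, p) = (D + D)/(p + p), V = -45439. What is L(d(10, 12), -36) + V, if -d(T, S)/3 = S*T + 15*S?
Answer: -45414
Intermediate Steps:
d(T, S) = -45*S - 3*S*T (d(T, S) = -3*(S*T + 15*S) = -3*(15*S + S*T) = -45*S - 3*S*T)
L(D, p) = D/p (L(D, p) = (2*D)/((2*p)) = (2*D)*(1/(2*p)) = D/p)
L(d(10, 12), -36) + V = -3*12*(15 + 10)/(-36) - 45439 = -3*12*25*(-1/36) - 45439 = -900*(-1/36) - 45439 = 25 - 45439 = -45414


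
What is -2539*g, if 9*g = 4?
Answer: -10156/9 ≈ -1128.4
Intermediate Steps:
g = 4/9 (g = (⅑)*4 = 4/9 ≈ 0.44444)
-2539*g = -2539*4/9 = -10156/9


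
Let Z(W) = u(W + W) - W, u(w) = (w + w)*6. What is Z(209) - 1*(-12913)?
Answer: 17720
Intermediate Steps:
u(w) = 12*w (u(w) = (2*w)*6 = 12*w)
Z(W) = 23*W (Z(W) = 12*(W + W) - W = 12*(2*W) - W = 24*W - W = 23*W)
Z(209) - 1*(-12913) = 23*209 - 1*(-12913) = 4807 + 12913 = 17720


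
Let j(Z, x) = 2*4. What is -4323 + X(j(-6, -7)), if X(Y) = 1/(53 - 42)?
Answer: -47552/11 ≈ -4322.9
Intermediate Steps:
j(Z, x) = 8
X(Y) = 1/11
-4323 + X(j(-6, -7)) = -4323 + 1/11 = -47552/11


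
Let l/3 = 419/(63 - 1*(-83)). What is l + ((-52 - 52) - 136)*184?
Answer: -6446103/146 ≈ -44151.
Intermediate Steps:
l = 1257/146 (l = 3*(419/(63 - 1*(-83))) = 3*(419/(63 + 83)) = 3*(419/146) = 1257/146 ≈ 8.6096)
l + ((-52 - 52) - 136)*184 = 1257/146 + ((-52 - 52) - 136)*184 = 1257/146 + (-104 - 136)*184 = 1257/146 - 240*184 = 1257/146 - 44160 = -6446103/146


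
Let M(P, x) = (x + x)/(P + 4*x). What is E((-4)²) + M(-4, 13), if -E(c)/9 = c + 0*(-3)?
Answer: -3443/24 ≈ -143.46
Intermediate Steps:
M(P, x) = 2*x/(P + 4*x) (M(P, x) = (2*x)/(P + 4*x) = 2*x/(P + 4*x))
E(c) = -9*c (E(c) = -9*(c + 0*(-3)) = -9*(c + 0) = -9*c)
E((-4)²) + M(-4, 13) = -9*(-4)² + 2*13/(-4 + 4*13) = -9*16 + 2*13/(-4 + 52) = -144 + 2*13/48 = -144 + 2*13*(1/48) = -144 + 13/24 = -3443/24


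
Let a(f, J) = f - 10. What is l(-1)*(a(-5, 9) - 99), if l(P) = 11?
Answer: -1254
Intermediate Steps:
a(f, J) = -10 + f
l(-1)*(a(-5, 9) - 99) = 11*((-10 - 5) - 99) = 11*(-15 - 99) = 11*(-114) = -1254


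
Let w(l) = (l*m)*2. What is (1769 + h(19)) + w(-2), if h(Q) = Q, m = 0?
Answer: 1788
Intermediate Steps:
w(l) = 0 (w(l) = (l*0)*2 = 0*2 = 0)
(1769 + h(19)) + w(-2) = (1769 + 19) + 0 = 1788 + 0 = 1788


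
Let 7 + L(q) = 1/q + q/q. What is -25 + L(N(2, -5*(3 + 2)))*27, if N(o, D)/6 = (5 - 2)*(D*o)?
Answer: -18703/100 ≈ -187.03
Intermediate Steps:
N(o, D) = 18*D*o (N(o, D) = 6*((5 - 2)*(D*o)) = 6*(3*(D*o)) = 6*(3*D*o) = 18*D*o)
L(q) = -6 + 1/q (L(q) = -7 + (1/q + q/q) = -7 + (1/q + 1) = -7 + (1 + 1/q) = -6 + 1/q)
-25 + L(N(2, -5*(3 + 2)))*27 = -25 + (-6 + 1/(18*(-5*(3 + 2))*2))*27 = -25 + (-6 + 1/(18*(-5*5)*2))*27 = -25 + (-6 + 1/(18*(-25)*2))*27 = -25 + (-6 + 1/(-900))*27 = -25 + (-6 - 1/900)*27 = -25 - 5401/900*27 = -25 - 16203/100 = -18703/100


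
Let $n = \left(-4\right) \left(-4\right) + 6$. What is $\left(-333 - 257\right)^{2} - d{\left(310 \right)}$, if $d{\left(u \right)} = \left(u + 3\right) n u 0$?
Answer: $348100$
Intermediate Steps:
$n = 22$ ($n = 16 + 6 = 22$)
$d{\left(u \right)} = 0$ ($d{\left(u \right)} = \left(u + 3\right) 22 u 0 = \left(3 + u\right) 0 = 0$)
$\left(-333 - 257\right)^{2} - d{\left(310 \right)} = \left(-333 - 257\right)^{2} - 0 = \left(-590\right)^{2} + 0 = 348100 + 0 = 348100$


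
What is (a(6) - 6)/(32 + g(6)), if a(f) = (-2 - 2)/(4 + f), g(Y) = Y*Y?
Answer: -8/85 ≈ -0.094118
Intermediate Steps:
g(Y) = Y²
a(f) = -4/(4 + f)
(a(6) - 6)/(32 + g(6)) = (-4/(4 + 6) - 6)/(32 + 6²) = (-4/10 - 6)/(32 + 36) = (-4*⅒ - 6)/68 = (-⅖ - 6)/68 = (1/68)*(-32/5) = -8/85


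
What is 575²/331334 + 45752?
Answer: 15159523793/331334 ≈ 45753.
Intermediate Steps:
575²/331334 + 45752 = 330625*(1/331334) + 45752 = 330625/331334 + 45752 = 15159523793/331334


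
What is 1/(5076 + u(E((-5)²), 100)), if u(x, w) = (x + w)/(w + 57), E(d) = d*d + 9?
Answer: 157/797666 ≈ 0.00019682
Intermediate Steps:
E(d) = 9 + d² (E(d) = d² + 9 = 9 + d²)
u(x, w) = (w + x)/(57 + w)
1/(5076 + u(E((-5)²), 100)) = 1/(5076 + (100 + (9 + ((-5)²)²))/(57 + 100)) = 1/(5076 + (100 + (9 + 25²))/157) = 1/(5076 + (100 + (9 + 625))/157) = 1/(5076 + (100 + 634)/157) = 1/(5076 + (1/157)*734) = 1/(5076 + 734/157) = 1/(797666/157) = 157/797666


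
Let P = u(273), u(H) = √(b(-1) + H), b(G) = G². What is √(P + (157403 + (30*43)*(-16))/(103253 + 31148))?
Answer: √(18381083963 + 18063628801*√274)/134401 ≈ 4.1917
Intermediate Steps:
u(H) = √(1 + H) (u(H) = √((-1)² + H) = √(1 + H))
P = √274 (P = √(1 + 273) = √274 ≈ 16.553)
√(P + (157403 + (30*43)*(-16))/(103253 + 31148)) = √(√274 + (157403 + (30*43)*(-16))/(103253 + 31148)) = √(√274 + (157403 + 1290*(-16))/134401) = √(√274 + (157403 - 20640)*(1/134401)) = √(√274 + 136763*(1/134401)) = √(√274 + 136763/134401) = √(136763/134401 + √274)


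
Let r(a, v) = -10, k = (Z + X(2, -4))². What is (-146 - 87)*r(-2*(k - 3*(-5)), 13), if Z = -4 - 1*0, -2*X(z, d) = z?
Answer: 2330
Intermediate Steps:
X(z, d) = -z/2
Z = -4 (Z = -4 + 0 = -4)
k = 25 (k = (-4 - ½*2)² = (-4 - 1)² = (-5)² = 25)
(-146 - 87)*r(-2*(k - 3*(-5)), 13) = (-146 - 87)*(-10) = -233*(-10) = 2330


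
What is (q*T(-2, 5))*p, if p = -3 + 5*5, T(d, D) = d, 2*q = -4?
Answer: 88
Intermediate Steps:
q = -2 (q = (½)*(-4) = -2)
p = 22 (p = -3 + 25 = 22)
(q*T(-2, 5))*p = -2*(-2)*22 = 4*22 = 88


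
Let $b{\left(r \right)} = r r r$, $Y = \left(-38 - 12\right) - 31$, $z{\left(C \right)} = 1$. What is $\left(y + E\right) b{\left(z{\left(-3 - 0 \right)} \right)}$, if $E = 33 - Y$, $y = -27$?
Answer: $87$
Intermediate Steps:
$Y = -81$ ($Y = -50 - 31 = -81$)
$b{\left(r \right)} = r^{3}$ ($b{\left(r \right)} = r^{2} r = r^{3}$)
$E = 114$ ($E = 33 - -81 = 33 + 81 = 114$)
$\left(y + E\right) b{\left(z{\left(-3 - 0 \right)} \right)} = \left(-27 + 114\right) 1^{3} = 87 \cdot 1 = 87$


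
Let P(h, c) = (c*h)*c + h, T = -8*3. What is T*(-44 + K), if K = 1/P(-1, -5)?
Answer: 13740/13 ≈ 1056.9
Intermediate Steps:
T = -24
P(h, c) = h + h*c² (P(h, c) = h*c² + h = h + h*c²)
K = -1/26 (K = 1/(-(1 + (-5)²)) = 1/(-(1 + 25)) = 1/(-1*26) = 1/(-26) = -1/26 ≈ -0.038462)
T*(-44 + K) = -24*(-44 - 1/26) = -24*(-1145/26) = 13740/13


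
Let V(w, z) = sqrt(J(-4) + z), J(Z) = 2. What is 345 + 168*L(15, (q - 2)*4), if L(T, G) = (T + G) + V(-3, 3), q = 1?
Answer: 2193 + 168*sqrt(5) ≈ 2568.7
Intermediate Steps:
V(w, z) = sqrt(2 + z)
L(T, G) = G + T + sqrt(5) (L(T, G) = (T + G) + sqrt(2 + 3) = (G + T) + sqrt(5) = G + T + sqrt(5))
345 + 168*L(15, (q - 2)*4) = 345 + 168*((1 - 2)*4 + 15 + sqrt(5)) = 345 + 168*(-1*4 + 15 + sqrt(5)) = 345 + 168*(-4 + 15 + sqrt(5)) = 345 + 168*(11 + sqrt(5)) = 345 + (1848 + 168*sqrt(5)) = 2193 + 168*sqrt(5)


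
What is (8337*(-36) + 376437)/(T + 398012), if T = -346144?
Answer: 76305/51868 ≈ 1.4711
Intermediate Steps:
(8337*(-36) + 376437)/(T + 398012) = (8337*(-36) + 376437)/(-346144 + 398012) = (-300132 + 376437)/51868 = 76305*(1/51868) = 76305/51868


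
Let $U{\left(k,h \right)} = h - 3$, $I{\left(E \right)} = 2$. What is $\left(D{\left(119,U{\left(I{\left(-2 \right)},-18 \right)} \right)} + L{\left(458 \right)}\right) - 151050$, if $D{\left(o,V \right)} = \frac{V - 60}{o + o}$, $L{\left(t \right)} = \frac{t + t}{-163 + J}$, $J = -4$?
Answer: $- \frac{6003864835}{39746} \approx -1.5106 \cdot 10^{5}$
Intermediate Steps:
$L{\left(t \right)} = - \frac{2 t}{167}$ ($L{\left(t \right)} = \frac{t + t}{-163 - 4} = \frac{2 t}{-167} = 2 t \left(- \frac{1}{167}\right) = - \frac{2 t}{167}$)
$U{\left(k,h \right)} = -3 + h$
$D{\left(o,V \right)} = \frac{-60 + V}{2 o}$
$\left(D{\left(119,U{\left(I{\left(-2 \right)},-18 \right)} \right)} + L{\left(458 \right)}\right) - 151050 = \left(\frac{-60 - 21}{2 \cdot 119} - \frac{916}{167}\right) - 151050 = \left(\frac{1}{2} \cdot \frac{1}{119} \left(-60 - 21\right) - \frac{916}{167}\right) - 151050 = \left(\frac{1}{2} \cdot \frac{1}{119} \left(-81\right) - \frac{916}{167}\right) - 151050 = \left(- \frac{81}{238} - \frac{916}{167}\right) - 151050 = - \frac{231535}{39746} - 151050 = - \frac{6003864835}{39746}$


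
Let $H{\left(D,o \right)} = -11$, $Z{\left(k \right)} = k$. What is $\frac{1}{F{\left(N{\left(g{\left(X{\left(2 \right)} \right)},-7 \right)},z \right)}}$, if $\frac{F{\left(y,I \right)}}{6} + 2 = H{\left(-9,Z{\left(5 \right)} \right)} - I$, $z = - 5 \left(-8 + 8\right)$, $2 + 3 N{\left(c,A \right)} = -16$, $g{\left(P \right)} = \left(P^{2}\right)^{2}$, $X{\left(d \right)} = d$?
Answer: $- \frac{1}{78} \approx -0.012821$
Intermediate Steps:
$g{\left(P \right)} = P^{4}$
$N{\left(c,A \right)} = -6$ ($N{\left(c,A \right)} = - \frac{2}{3} + \frac{1}{3} \left(-16\right) = - \frac{2}{3} - \frac{16}{3} = -6$)
$z = 0$ ($z = \left(-5\right) 0 = 0$)
$F{\left(y,I \right)} = -78 - 6 I$ ($F{\left(y,I \right)} = -12 + 6 \left(-11 - I\right) = -12 - \left(66 + 6 I\right) = -78 - 6 I$)
$\frac{1}{F{\left(N{\left(g{\left(X{\left(2 \right)} \right)},-7 \right)},z \right)}} = \frac{1}{-78 - 0} = \frac{1}{-78 + 0} = \frac{1}{-78} = - \frac{1}{78}$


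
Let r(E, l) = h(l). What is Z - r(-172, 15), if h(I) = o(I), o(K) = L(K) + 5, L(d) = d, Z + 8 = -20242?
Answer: -20270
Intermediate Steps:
Z = -20250 (Z = -8 - 20242 = -20250)
o(K) = 5 + K (o(K) = K + 5 = 5 + K)
h(I) = 5 + I
r(E, l) = 5 + l
Z - r(-172, 15) = -20250 - (5 + 15) = -20250 - 1*20 = -20250 - 20 = -20270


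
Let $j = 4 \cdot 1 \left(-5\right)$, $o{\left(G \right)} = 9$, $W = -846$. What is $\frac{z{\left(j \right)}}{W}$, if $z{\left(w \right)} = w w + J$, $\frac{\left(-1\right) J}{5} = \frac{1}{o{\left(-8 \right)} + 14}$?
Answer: $- \frac{3065}{6486} \approx -0.47256$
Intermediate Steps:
$j = -20$ ($j = 4 \left(-5\right) = -20$)
$J = - \frac{5}{23}$ ($J = - \frac{5}{9 + 14} = - \frac{5}{23} \approx -0.21739$)
$z{\left(w \right)} = - \frac{5}{23} + w^{2}$ ($z{\left(w \right)} = w w - \frac{5}{23} = w^{2} - \frac{5}{23} = - \frac{5}{23} + w^{2}$)
$\frac{z{\left(j \right)}}{W} = \frac{- \frac{5}{23} + \left(-20\right)^{2}}{-846} = \left(- \frac{5}{23} + 400\right) \left(- \frac{1}{846}\right) = \frac{9195}{23} \left(- \frac{1}{846}\right) = - \frac{3065}{6486}$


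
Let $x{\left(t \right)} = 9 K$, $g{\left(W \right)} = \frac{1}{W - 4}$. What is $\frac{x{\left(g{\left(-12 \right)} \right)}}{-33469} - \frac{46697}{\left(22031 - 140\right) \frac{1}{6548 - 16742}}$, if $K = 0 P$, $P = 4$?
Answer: $\frac{158676406}{7297} \approx 21745.0$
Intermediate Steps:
$K = 0$ ($K = 0 \cdot 4 = 0$)
$g{\left(W \right)} = \frac{1}{-4 + W}$
$x{\left(t \right)} = 0$ ($x{\left(t \right)} = 9 \cdot 0 = 0$)
$\frac{x{\left(g{\left(-12 \right)} \right)}}{-33469} - \frac{46697}{\left(22031 - 140\right) \frac{1}{6548 - 16742}} = \frac{0}{-33469} - \frac{46697}{\left(22031 - 140\right) \frac{1}{6548 - 16742}} = 0 \left(- \frac{1}{33469}\right) - \frac{46697}{21891 \frac{1}{-10194}} = 0 - \frac{46697}{21891 \left(- \frac{1}{10194}\right)} = 0 - \frac{46697}{- \frac{7297}{3398}} = 0 - - \frac{158676406}{7297} = 0 + \frac{158676406}{7297} = \frac{158676406}{7297}$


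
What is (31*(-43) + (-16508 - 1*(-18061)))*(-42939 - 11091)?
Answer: -11886600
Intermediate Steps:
(31*(-43) + (-16508 - 1*(-18061)))*(-42939 - 11091) = (-1333 + (-16508 + 18061))*(-54030) = (-1333 + 1553)*(-54030) = 220*(-54030) = -11886600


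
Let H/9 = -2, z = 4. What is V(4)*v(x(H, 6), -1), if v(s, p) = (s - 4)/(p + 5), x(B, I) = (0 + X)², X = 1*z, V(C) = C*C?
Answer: 48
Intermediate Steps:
H = -18 (H = 9*(-2) = -18)
V(C) = C²
X = 4 (X = 1*4 = 4)
x(B, I) = 16 (x(B, I) = (0 + 4)² = 4² = 16)
v(s, p) = (-4 + s)/(5 + p)
V(4)*v(x(H, 6), -1) = 4²*((-4 + 16)/(5 - 1)) = 16*(12/4) = 16*((¼)*12) = 16*3 = 48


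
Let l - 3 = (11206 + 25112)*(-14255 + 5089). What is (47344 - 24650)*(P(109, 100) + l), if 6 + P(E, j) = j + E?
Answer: -7554618867908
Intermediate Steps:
l = -332890785 (l = 3 + (11206 + 25112)*(-14255 + 5089) = 3 + 36318*(-9166) = 3 - 332890788 = -332890785)
P(E, j) = -6 + E + j (P(E, j) = -6 + (j + E) = -6 + (E + j) = -6 + E + j)
(47344 - 24650)*(P(109, 100) + l) = (47344 - 24650)*((-6 + 109 + 100) - 332890785) = 22694*(203 - 332890785) = 22694*(-332890582) = -7554618867908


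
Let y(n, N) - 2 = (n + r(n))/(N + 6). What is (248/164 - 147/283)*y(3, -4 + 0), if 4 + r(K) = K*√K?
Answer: 34557/23206 + 34557*√3/23206 ≈ 4.0684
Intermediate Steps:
r(K) = -4 + K^(3/2) (r(K) = -4 + K*√K = -4 + K^(3/2))
y(n, N) = 2 + (-4 + n + n^(3/2))/(6 + N) (y(n, N) = 2 + (n + (-4 + n^(3/2)))/(N + 6) = 2 + (-4 + n + n^(3/2))/(6 + N))
(248/164 - 147/283)*y(3, -4 + 0) = (248/164 - 147/283)*((8 + 3 + 3^(3/2) + 2*(-4 + 0))/(6 + (-4 + 0))) = (248*(1/164) - 147*1/283)*((8 + 3 + 3*√3 + 2*(-4))/(6 - 4)) = (62/41 - 147/283)*((8 + 3 + 3*√3 - 8)/2) = 11519*((3 + 3*√3)/2)/11603 = 11519*(3/2 + 3*√3/2)/11603 = 34557/23206 + 34557*√3/23206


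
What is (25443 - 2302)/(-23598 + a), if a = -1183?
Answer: -23141/24781 ≈ -0.93382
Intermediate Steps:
(25443 - 2302)/(-23598 + a) = (25443 - 2302)/(-23598 - 1183) = 23141/(-24781) = 23141*(-1/24781) = -23141/24781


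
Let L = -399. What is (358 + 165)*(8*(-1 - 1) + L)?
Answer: -217045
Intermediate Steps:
(358 + 165)*(8*(-1 - 1) + L) = (358 + 165)*(8*(-1 - 1) - 399) = 523*(8*(-2) - 399) = 523*(-16 - 399) = 523*(-415) = -217045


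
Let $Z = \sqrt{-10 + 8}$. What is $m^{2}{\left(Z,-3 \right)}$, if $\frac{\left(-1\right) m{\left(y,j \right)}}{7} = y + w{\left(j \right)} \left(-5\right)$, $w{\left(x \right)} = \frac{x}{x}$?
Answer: $1127 - 490 i \sqrt{2} \approx 1127.0 - 692.96 i$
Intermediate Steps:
$w{\left(x \right)} = 1$
$Z = i \sqrt{2}$ ($Z = \sqrt{-2} = i \sqrt{2} \approx 1.4142 i$)
$m{\left(y,j \right)} = 35 - 7 y$ ($m{\left(y,j \right)} = - 7 \left(y + 1 \left(-5\right)\right) = - 7 \left(y - 5\right) = - 7 \left(-5 + y\right) = 35 - 7 y$)
$m^{2}{\left(Z,-3 \right)} = \left(35 - 7 i \sqrt{2}\right)^{2}$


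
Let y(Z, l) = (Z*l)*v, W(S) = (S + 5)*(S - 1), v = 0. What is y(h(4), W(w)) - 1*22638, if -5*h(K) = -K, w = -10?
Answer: -22638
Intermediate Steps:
h(K) = K/5 (h(K) = -(-1)*K/5 = K/5)
W(S) = (-1 + S)*(5 + S) (W(S) = (5 + S)*(-1 + S) = (-1 + S)*(5 + S))
y(Z, l) = 0 (y(Z, l) = (Z*l)*0 = 0)
y(h(4), W(w)) - 1*22638 = 0 - 1*22638 = 0 - 22638 = -22638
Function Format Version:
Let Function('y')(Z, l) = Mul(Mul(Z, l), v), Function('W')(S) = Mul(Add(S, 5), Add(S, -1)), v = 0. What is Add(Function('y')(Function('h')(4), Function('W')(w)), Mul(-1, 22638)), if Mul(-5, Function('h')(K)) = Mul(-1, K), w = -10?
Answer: -22638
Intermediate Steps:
Function('h')(K) = Mul(Rational(1, 5), K) (Function('h')(K) = Mul(Rational(-1, 5), Mul(-1, K)) = Mul(Rational(1, 5), K))
Function('W')(S) = Mul(Add(-1, S), Add(5, S)) (Function('W')(S) = Mul(Add(5, S), Add(-1, S)) = Mul(Add(-1, S), Add(5, S)))
Function('y')(Z, l) = 0 (Function('y')(Z, l) = Mul(Mul(Z, l), 0) = 0)
Add(Function('y')(Function('h')(4), Function('W')(w)), Mul(-1, 22638)) = Add(0, Mul(-1, 22638)) = Add(0, -22638) = -22638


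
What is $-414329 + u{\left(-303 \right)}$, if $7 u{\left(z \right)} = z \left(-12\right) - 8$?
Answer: $- \frac{2896675}{7} \approx -4.1381 \cdot 10^{5}$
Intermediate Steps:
$u{\left(z \right)} = - \frac{8}{7} - \frac{12 z}{7}$ ($u{\left(z \right)} = \frac{z \left(-12\right) - 8}{7} = \frac{- 12 z - 8}{7} = \frac{-8 - 12 z}{7} = - \frac{8}{7} - \frac{12 z}{7}$)
$-414329 + u{\left(-303 \right)} = -414329 - - \frac{3628}{7} = -414329 + \left(- \frac{8}{7} + \frac{3636}{7}\right) = -414329 + \frac{3628}{7} = - \frac{2896675}{7}$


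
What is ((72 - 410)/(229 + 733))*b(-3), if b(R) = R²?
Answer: -117/37 ≈ -3.1622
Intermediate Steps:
((72 - 410)/(229 + 733))*b(-3) = ((72 - 410)/(229 + 733))*(-3)² = -338/962*9 = -338*1/962*9 = -13/37*9 = -117/37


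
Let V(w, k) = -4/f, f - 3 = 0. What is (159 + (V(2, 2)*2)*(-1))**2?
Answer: 235225/9 ≈ 26136.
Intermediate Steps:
f = 3 (f = 3 + 0 = 3)
V(w, k) = -4/3
(159 + (V(2, 2)*2)*(-1))**2 = (159 - 4/3*2*(-1))**2 = (159 - 8/3*(-1))**2 = (159 + 8/3)**2 = (485/3)**2 = 235225/9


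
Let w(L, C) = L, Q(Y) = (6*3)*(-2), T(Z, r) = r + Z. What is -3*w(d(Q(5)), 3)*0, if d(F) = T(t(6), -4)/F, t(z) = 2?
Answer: 0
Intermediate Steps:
T(Z, r) = Z + r
Q(Y) = -36 (Q(Y) = 18*(-2) = -36)
d(F) = -2/F (d(F) = (2 - 4)/F = -2/F)
-3*w(d(Q(5)), 3)*0 = -(-6)/(-36)*0 = -(-6)*(-1)/36*0 = -3*1/18*0 = -⅙*0 = 0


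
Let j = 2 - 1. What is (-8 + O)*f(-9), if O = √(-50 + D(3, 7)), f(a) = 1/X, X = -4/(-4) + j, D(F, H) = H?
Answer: -4 + I*√43/2 ≈ -4.0 + 3.2787*I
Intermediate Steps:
j = 1
X = 2 (X = -4/(-4) + 1 = -4*(-¼) + 1 = 1 + 1 = 2)
f(a) = ½ (f(a) = 1/2 = ½)
O = I*√43 (O = √(-50 + 7) = √(-43) = I*√43 ≈ 6.5574*I)
(-8 + O)*f(-9) = (-8 + I*√43)*(½) = -4 + I*√43/2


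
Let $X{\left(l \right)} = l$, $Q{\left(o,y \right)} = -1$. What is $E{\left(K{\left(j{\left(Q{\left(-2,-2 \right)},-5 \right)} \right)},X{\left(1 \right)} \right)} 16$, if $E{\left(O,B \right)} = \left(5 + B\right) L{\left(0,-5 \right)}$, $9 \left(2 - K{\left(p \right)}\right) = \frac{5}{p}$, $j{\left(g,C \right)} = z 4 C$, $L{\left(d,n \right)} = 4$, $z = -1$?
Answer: $384$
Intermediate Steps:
$j{\left(g,C \right)} = - 4 C$ ($j{\left(g,C \right)} = \left(-1\right) 4 C = - 4 C$)
$K{\left(p \right)} = 2 - \frac{5}{9 p}$ ($K{\left(p \right)} = 2 - \frac{5 \frac{1}{p}}{9} = 2 - \frac{5}{9 p}$)
$E{\left(O,B \right)} = 20 + 4 B$ ($E{\left(O,B \right)} = \left(5 + B\right) 4 = 20 + 4 B$)
$E{\left(K{\left(j{\left(Q{\left(-2,-2 \right)},-5 \right)} \right)},X{\left(1 \right)} \right)} 16 = \left(20 + 4 \cdot 1\right) 16 = \left(20 + 4\right) 16 = 24 \cdot 16 = 384$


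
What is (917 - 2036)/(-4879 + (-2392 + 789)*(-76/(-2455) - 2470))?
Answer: -2747145/9708251777 ≈ -0.00028297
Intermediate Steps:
(917 - 2036)/(-4879 + (-2392 + 789)*(-76/(-2455) - 2470)) = -1119/(-4879 - 1603*(-76*(-1/2455) - 2470)) = -1119/(-4879 - 1603*(76/2455 - 2470)) = -1119/(-4879 - 1603*(-6063774/2455)) = -1119/(-4879 + 9720229722/2455) = -1119/9708251777/2455 = -1119*2455/9708251777 = -2747145/9708251777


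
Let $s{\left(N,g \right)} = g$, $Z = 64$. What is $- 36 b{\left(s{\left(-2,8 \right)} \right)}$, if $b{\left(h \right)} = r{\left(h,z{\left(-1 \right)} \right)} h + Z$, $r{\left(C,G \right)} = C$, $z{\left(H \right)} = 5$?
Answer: $-4608$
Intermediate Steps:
$b{\left(h \right)} = 64 + h^{2}$ ($b{\left(h \right)} = h h + 64 = h^{2} + 64 = 64 + h^{2}$)
$- 36 b{\left(s{\left(-2,8 \right)} \right)} = - 36 \left(64 + 8^{2}\right) = - 36 \left(64 + 64\right) = \left(-36\right) 128 = -4608$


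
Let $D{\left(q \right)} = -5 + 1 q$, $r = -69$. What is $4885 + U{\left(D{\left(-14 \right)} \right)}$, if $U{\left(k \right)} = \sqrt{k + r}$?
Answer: $4885 + 2 i \sqrt{22} \approx 4885.0 + 9.3808 i$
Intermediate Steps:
$D{\left(q \right)} = -5 + q$
$U{\left(k \right)} = \sqrt{-69 + k}$ ($U{\left(k \right)} = \sqrt{k - 69} = \sqrt{-69 + k}$)
$4885 + U{\left(D{\left(-14 \right)} \right)} = 4885 + \sqrt{-69 - 19} = 4885 + \sqrt{-88} = 4885 + 2 i \sqrt{22}$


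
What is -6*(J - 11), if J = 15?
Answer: -24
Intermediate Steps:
-6*(J - 11) = -6*(15 - 11) = -6*4 = -24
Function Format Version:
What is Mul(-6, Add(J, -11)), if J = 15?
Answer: -24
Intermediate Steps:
Mul(-6, Add(J, -11)) = Mul(-6, Add(15, -11)) = Mul(-6, 4) = -24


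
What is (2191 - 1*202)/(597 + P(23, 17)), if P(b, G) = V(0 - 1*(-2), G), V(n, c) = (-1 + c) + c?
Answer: 221/70 ≈ 3.1571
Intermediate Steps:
V(n, c) = -1 + 2*c
P(b, G) = -1 + 2*G
(2191 - 1*202)/(597 + P(23, 17)) = (2191 - 1*202)/(597 + (-1 + 2*17)) = (2191 - 202)/(597 + (-1 + 34)) = 1989/(597 + 33) = 1989/630 = 1989*(1/630) = 221/70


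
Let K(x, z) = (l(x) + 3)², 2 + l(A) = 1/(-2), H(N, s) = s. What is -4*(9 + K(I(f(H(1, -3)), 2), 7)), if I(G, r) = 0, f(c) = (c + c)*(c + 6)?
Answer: -37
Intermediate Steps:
l(A) = -5/2 (l(A) = -2 + 1/(-2) = -2 - ½ = -5/2)
f(c) = 2*c*(6 + c) (f(c) = (2*c)*(6 + c) = 2*c*(6 + c))
K(x, z) = ¼ (K(x, z) = (-5/2 + 3)² = (½)² = ¼)
-4*(9 + K(I(f(H(1, -3)), 2), 7)) = -4*(9 + ¼) = -4*37/4 = -37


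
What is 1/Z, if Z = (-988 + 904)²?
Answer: 1/7056 ≈ 0.00014172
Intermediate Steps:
Z = 7056 (Z = (-84)² = 7056)
1/Z = 1/7056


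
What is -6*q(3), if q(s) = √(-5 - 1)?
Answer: -6*I*√6 ≈ -14.697*I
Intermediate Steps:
q(s) = I*√6 (q(s) = √(-6) = I*√6)
-6*q(3) = -6*I*√6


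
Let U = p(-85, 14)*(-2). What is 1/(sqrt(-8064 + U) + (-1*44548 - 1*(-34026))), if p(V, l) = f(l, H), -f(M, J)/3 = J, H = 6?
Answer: -5261/55360256 - 3*I*sqrt(223)/55360256 ≈ -9.5032e-5 - 8.0924e-7*I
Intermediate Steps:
f(M, J) = -3*J
p(V, l) = -18 (p(V, l) = -3*6 = -18)
U = 36 (U = -18*(-2) = 36)
1/(sqrt(-8064 + U) + (-1*44548 - 1*(-34026))) = 1/(sqrt(-8064 + 36) + (-1*44548 - 1*(-34026))) = 1/(sqrt(-8028) + (-44548 + 34026)) = 1/(6*I*sqrt(223) - 10522) = 1/(-10522 + 6*I*sqrt(223))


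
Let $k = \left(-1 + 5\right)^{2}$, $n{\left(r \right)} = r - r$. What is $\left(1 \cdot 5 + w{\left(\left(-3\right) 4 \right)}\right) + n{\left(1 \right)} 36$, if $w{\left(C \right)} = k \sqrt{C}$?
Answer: $5 + 32 i \sqrt{3} \approx 5.0 + 55.426 i$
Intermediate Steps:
$n{\left(r \right)} = 0$
$k = 16$ ($k = 4^{2} = 16$)
$w{\left(C \right)} = 16 \sqrt{C}$
$\left(1 \cdot 5 + w{\left(\left(-3\right) 4 \right)}\right) + n{\left(1 \right)} 36 = \left(1 \cdot 5 + 16 \sqrt{\left(-3\right) 4}\right) + 0 \cdot 36 = \left(5 + 16 \sqrt{-12}\right) + 0 = \left(5 + 16 \cdot 2 i \sqrt{3}\right) + 0 = \left(5 + 32 i \sqrt{3}\right) + 0 = 5 + 32 i \sqrt{3}$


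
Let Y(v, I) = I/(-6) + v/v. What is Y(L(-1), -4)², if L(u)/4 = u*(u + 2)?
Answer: 25/9 ≈ 2.7778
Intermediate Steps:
L(u) = 4*u*(2 + u) (L(u) = 4*(u*(u + 2)) = 4*(u*(2 + u)) = 4*u*(2 + u))
Y(v, I) = 1 - I/6 (Y(v, I) = I*(-⅙) + 1 = -I/6 + 1 = 1 - I/6)
Y(L(-1), -4)² = (1 - ⅙*(-4))² = (1 + ⅔)² = (5/3)² = 25/9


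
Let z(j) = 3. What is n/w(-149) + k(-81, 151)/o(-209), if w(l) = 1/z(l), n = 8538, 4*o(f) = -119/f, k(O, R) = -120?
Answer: 2947746/119 ≈ 24771.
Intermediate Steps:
o(f) = -119/(4*f) (o(f) = (-119/f)/4 = -119/(4*f))
w(l) = ⅓ (w(l) = 1/3 = ⅓)
n/w(-149) + k(-81, 151)/o(-209) = 8538/(⅓) - 120/((-119/4/(-209))) = 8538*3 - 120/((-119/4*(-1/209))) = 25614 - 120/119/836 = 25614 - 120*836/119 = 25614 - 100320/119 = 2947746/119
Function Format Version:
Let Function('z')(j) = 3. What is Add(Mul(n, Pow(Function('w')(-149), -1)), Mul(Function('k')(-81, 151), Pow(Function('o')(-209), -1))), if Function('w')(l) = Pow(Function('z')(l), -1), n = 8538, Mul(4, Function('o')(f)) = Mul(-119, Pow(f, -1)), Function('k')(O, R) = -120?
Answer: Rational(2947746, 119) ≈ 24771.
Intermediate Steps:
Function('o')(f) = Mul(Rational(-119, 4), Pow(f, -1)) (Function('o')(f) = Mul(Rational(1, 4), Mul(-119, Pow(f, -1))) = Mul(Rational(-119, 4), Pow(f, -1)))
Function('w')(l) = Rational(1, 3) (Function('w')(l) = Pow(3, -1) = Rational(1, 3))
Add(Mul(n, Pow(Function('w')(-149), -1)), Mul(Function('k')(-81, 151), Pow(Function('o')(-209), -1))) = Add(Mul(8538, Pow(Rational(1, 3), -1)), Mul(-120, Pow(Mul(Rational(-119, 4), Pow(-209, -1)), -1))) = Add(Mul(8538, 3), Mul(-120, Pow(Mul(Rational(-119, 4), Rational(-1, 209)), -1))) = Add(25614, Mul(-120, Pow(Rational(119, 836), -1))) = Add(25614, Mul(-120, Rational(836, 119))) = Add(25614, Rational(-100320, 119)) = Rational(2947746, 119)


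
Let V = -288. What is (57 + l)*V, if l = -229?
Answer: 49536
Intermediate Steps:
(57 + l)*V = (57 - 229)*(-288) = -172*(-288) = 49536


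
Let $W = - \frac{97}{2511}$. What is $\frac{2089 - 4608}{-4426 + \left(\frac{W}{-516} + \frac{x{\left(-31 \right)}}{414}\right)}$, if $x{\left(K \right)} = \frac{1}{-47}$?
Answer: $\frac{3528176279364}{6199169563181} \approx 0.56914$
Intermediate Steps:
$W = - \frac{97}{2511}$ ($W = \left(-97\right) \frac{1}{2511} = - \frac{97}{2511} \approx -0.03863$)
$x{\left(K \right)} = - \frac{1}{47}$
$\frac{2089 - 4608}{-4426 + \left(\frac{W}{-516} + \frac{x{\left(-31 \right)}}{414}\right)} = \frac{2089 - 4608}{-4426 - \left(- \frac{97}{1295676} + \frac{1}{19458}\right)} = - \frac{2519}{-4426 - - \frac{32875}{1400625756}} = - \frac{2519}{-4426 + \left(\frac{97}{1295676} - \frac{1}{19458}\right)} = - \frac{2519}{-4426 + \frac{32875}{1400625756}} = - \frac{2519}{- \frac{6199169563181}{1400625756}} = \left(-2519\right) \left(- \frac{1400625756}{6199169563181}\right) = \frac{3528176279364}{6199169563181}$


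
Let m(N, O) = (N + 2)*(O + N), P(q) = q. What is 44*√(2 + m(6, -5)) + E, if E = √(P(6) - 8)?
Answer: 44*√10 + I*√2 ≈ 139.14 + 1.4142*I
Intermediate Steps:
m(N, O) = (2 + N)*(N + O)
E = I*√2 (E = √(6 - 8) = √(-2) = I*√2 ≈ 1.4142*I)
44*√(2 + m(6, -5)) + E = 44*√(2 + (6² + 2*6 + 2*(-5) + 6*(-5))) + I*√2 = 44*√(2 + (36 + 12 - 10 - 30)) + I*√2 = 44*√(2 + 8) + I*√2 = 44*√10 + I*√2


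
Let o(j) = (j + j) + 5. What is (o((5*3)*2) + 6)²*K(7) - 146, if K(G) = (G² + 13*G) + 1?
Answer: 710635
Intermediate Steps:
K(G) = 1 + G² + 13*G
o(j) = 5 + 2*j (o(j) = 2*j + 5 = 5 + 2*j)
(o((5*3)*2) + 6)²*K(7) - 146 = ((5 + 2*((5*3)*2)) + 6)²*(1 + 7² + 13*7) - 146 = ((5 + 2*(15*2)) + 6)²*(1 + 49 + 91) - 146 = ((5 + 2*30) + 6)²*141 - 146 = ((5 + 60) + 6)²*141 - 146 = (65 + 6)²*141 - 146 = 71²*141 - 146 = 5041*141 - 146 = 710781 - 146 = 710635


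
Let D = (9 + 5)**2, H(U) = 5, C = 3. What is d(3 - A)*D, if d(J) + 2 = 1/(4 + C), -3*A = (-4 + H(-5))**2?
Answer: -364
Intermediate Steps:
A = -1/3 (A = -(-4 + 5)**2/3 = -1/3*1**2 = -1/3*1 = -1/3 ≈ -0.33333)
D = 196 (D = 14**2 = 196)
d(J) = -13/7 (d(J) = -2 + 1/(4 + 3) = -2 + 1/7 = -13/7)
d(3 - A)*D = -13/7*196 = -364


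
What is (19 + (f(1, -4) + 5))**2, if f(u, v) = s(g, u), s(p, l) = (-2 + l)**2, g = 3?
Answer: 625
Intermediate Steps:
f(u, v) = (-2 + u)**2
(19 + (f(1, -4) + 5))**2 = (19 + ((-2 + 1)**2 + 5))**2 = (19 + ((-1)**2 + 5))**2 = (19 + (1 + 5))**2 = (19 + 6)**2 = 25**2 = 625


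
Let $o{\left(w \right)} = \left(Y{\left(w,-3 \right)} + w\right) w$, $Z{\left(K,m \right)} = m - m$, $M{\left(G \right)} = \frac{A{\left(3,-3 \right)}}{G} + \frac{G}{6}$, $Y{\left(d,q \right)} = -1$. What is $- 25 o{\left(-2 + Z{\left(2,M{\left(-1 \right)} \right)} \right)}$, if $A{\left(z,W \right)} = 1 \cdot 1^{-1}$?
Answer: $-150$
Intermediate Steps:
$A{\left(z,W \right)} = 1$ ($A{\left(z,W \right)} = 1 \cdot 1 = 1$)
$M{\left(G \right)} = \frac{1}{G} + \frac{G}{6}$ ($M{\left(G \right)} = 1 \frac{1}{G} + \frac{G}{6} = \frac{1}{G} + G \frac{1}{6} = \frac{1}{G} + \frac{G}{6}$)
$Z{\left(K,m \right)} = 0$
$o{\left(w \right)} = w \left(-1 + w\right)$ ($o{\left(w \right)} = \left(-1 + w\right) w = w \left(-1 + w\right)$)
$- 25 o{\left(-2 + Z{\left(2,M{\left(-1 \right)} \right)} \right)} = - 25 \left(-2 + 0\right) \left(-1 + \left(-2 + 0\right)\right) = - 25 \left(- 2 \left(-1 - 2\right)\right) = - 25 \left(\left(-2\right) \left(-3\right)\right) = \left(-25\right) 6 = -150$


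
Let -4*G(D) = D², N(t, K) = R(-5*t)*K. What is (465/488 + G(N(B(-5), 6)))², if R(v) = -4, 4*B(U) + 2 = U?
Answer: 4873017249/238144 ≈ 20462.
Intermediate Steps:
B(U) = -½ + U/4
N(t, K) = -4*K
G(D) = -D²/4
(465/488 + G(N(B(-5), 6)))² = (465/488 - (-4*6)²/4)² = (465*(1/488) - ¼*(-24)²)² = (465/488 - ¼*576)² = (465/488 - 144)² = (-69807/488)² = 4873017249/238144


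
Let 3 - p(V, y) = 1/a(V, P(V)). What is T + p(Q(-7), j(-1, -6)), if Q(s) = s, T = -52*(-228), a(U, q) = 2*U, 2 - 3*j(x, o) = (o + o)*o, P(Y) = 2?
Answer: 166027/14 ≈ 11859.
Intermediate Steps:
j(x, o) = ⅔ - 2*o²/3 (j(x, o) = ⅔ - (o + o)*o/3 = ⅔ - 2*o*o/3 = ⅔ - 2*o²/3)
T = 11856
p(V, y) = 3 - 1/(2*V)
T + p(Q(-7), j(-1, -6)) = 11856 + (3 - ½/(-7)) = 11856 + (3 - ½*(-⅐)) = 11856 + (3 + 1/14) = 11856 + 43/14 = 166027/14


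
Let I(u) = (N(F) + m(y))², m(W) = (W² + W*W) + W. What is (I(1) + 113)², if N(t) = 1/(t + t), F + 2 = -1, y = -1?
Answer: 16752649/1296 ≈ 12926.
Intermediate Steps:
F = -3 (F = -2 - 1 = -3)
m(W) = W + 2*W² (m(W) = (W² + W²) + W = 2*W² + W = W + 2*W²)
N(t) = 1/(2*t)
I(u) = 25/36 (I(u) = ((½)/(-3) - (1 + 2*(-1)))² = ((½)*(-⅓) - (1 - 2))² = (-⅙ - 1*(-1))² = (-⅙ + 1)² = (⅚)² = 25/36)
(I(1) + 113)² = (25/36 + 113)² = (4093/36)² = 16752649/1296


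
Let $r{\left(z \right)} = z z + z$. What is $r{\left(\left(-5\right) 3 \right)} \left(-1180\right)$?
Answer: $-247800$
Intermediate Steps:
$r{\left(z \right)} = z + z^{2}$ ($r{\left(z \right)} = z^{2} + z = z + z^{2}$)
$r{\left(\left(-5\right) 3 \right)} \left(-1180\right) = \left(-5\right) 3 \left(1 - 15\right) \left(-1180\right) = - 15 \left(1 - 15\right) \left(-1180\right) = \left(-15\right) \left(-14\right) \left(-1180\right) = 210 \left(-1180\right) = -247800$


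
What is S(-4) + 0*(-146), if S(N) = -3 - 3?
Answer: -6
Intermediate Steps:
S(N) = -6
S(-4) + 0*(-146) = -6 + 0*(-146) = -6 + 0 = -6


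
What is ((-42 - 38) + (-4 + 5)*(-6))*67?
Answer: -5762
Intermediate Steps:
((-42 - 38) + (-4 + 5)*(-6))*67 = (-80 + 1*(-6))*67 = (-80 - 6)*67 = -86*67 = -5762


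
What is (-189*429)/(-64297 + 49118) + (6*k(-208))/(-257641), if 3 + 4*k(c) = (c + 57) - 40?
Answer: 20894207010/3910732739 ≈ 5.3428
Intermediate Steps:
k(c) = 7/2 + c/4 (k(c) = -¾ + ((c + 57) - 40)/4 = -¾ + ((57 + c) - 40)/4 = -¾ + (17 + c)/4 = -¾ + (17/4 + c/4) = 7/2 + c/4)
(-189*429)/(-64297 + 49118) + (6*k(-208))/(-257641) = (-189*429)/(-64297 + 49118) + (6*(7/2 + (¼)*(-208)))/(-257641) = -81081/(-15179) + (6*(7/2 - 52))*(-1/257641) = -81081*(-1/15179) + (6*(-97/2))*(-1/257641) = 81081/15179 - 291*(-1/257641) = 81081/15179 + 291/257641 = 20894207010/3910732739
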